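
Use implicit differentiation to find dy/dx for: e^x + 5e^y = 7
Apply d/dx to both sides, remembering that y depends on x. Each occurrence of y therefore brings in a y' = dy/dx via the chain rule.

With F(x, y) equal to the left-hand side minus the right, differentiate F term by term:
  d/dx[e^(x)] = e^(x)
  d/dx[5e^(y)] = 5·y'·e^(y)
  d/dx[-7] = 0
Adding these up, d/dx[F] = 0 becomes
  (e^(x)) + (5e^(y))·y' = 0,
so isolating y',
  dy/dx = -(e^(x))/(5e^(y)) = -e^(x - y)/5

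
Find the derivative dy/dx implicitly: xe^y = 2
Take d/dx of both sides. Since y is implicitly a function of x, the chain rule attaches a y' = dy/dx factor whenever we differentiate through y.

Set F(x, y) = (left side) − (right side), so the curve is F = 0. Differentiating each term of F:
  d/dx[x·e^(y)] = x·y'·e^(y) + e^(y)
  d/dx[-2] = 0

Collecting, the y'-free part is the partial derivative in x and the y' coefficient is the partial derivative in y:
  ∂F/∂x = e^(y)
  ∂F/∂y = x·e^(y)

so d/dx[F(x, y(x))] = ∂F/∂x + (∂F/∂y)·y' = 0. Rearranging,
  dy/dx = -(∂F/∂x)/(∂F/∂y) = -(e^(y))/(x·e^(y)) = -1/x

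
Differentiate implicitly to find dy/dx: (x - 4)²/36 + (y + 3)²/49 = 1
Take d/dx of both sides. Since y is implicitly a function of x, the chain rule attaches a y' = dy/dx factor whenever we differentiate through y.

Set F(x, y) = (left side) − (right side), so the curve is F = 0. Differentiating each term of F:
  d/dx[(x - 4)^2/36] = x/18 - 2/9
  d/dx[(y + 3)^2/49] = 2·y'(y + 3)/49
  d/dx[-1] = 0

Collecting, the y'-free part is the partial derivative in x and the y' coefficient is the partial derivative in y:
  ∂F/∂x = x/18 - 2/9
  ∂F/∂y = 2y/49 + 6/49

so d/dx[F(x, y(x))] = ∂F/∂x + (∂F/∂y)·y' = 0. Rearranging,
  dy/dx = -(∂F/∂x)/(∂F/∂y) = -(x/18 - 2/9)/(2y/49 + 6/49)
        = -((x - 4)/18)/(2(y + 3)/49) = 49(4 - x)/(36(y + 3))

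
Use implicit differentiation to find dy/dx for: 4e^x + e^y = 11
Differentiate both sides with respect to x, treating y as y(x). By the chain rule, any term containing y contributes a factor of y' = dy/dx when we differentiate it.

Move every term to one side and write the relation as F(x, y) = 0. Term by term,
  d/dx[4e^(x)] = 4e^(x)
  d/dx[e^(y)] = y'·e^(y)
  d/dx[-11] = 0

The pieces without y' make up ∂F/∂x and the coefficient of y' is ∂F/∂y:
  ∂F/∂x = 4e^(x),
  ∂F/∂y = e^(y).

Since d/dx[F] = ∂F/∂x + (∂F/∂y)·y' = 0, solve for y':
  (∂F/∂y)·y' = -∂F/∂x
  dy/dx = -(∂F/∂x)/(∂F/∂y) = -(4e^(x))/(e^(y)) = -4e^(x - y)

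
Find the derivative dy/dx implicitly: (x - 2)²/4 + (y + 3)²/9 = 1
Apply d/dx to both sides, remembering that y depends on x. Each occurrence of y therefore brings in a y' = dy/dx via the chain rule.

With F(x, y) equal to the left-hand side minus the right, differentiate F term by term:
  d/dx[(x - 2)^2/4] = x/2 - 1
  d/dx[(y + 3)^2/9] = 2·y'(y + 3)/9
  d/dx[-1] = 0
Adding these up, d/dx[F] = 0 becomes
  (x/2 - 1) + (2y/9 + 2/3)·y' = 0,
so isolating y',
  dy/dx = -(x/2 - 1)/(2y/9 + 2/3)
        = -((x - 2)/2)/(2(y + 3)/9) = 9(2 - x)/(4(y + 3))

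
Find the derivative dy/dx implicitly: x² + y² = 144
Differentiate both sides with respect to x, treating y as y(x). By the chain rule, any term containing y contributes a factor of y' = dy/dx when we differentiate it.

Move every term to one side and write the relation as F(x, y) = 0. Term by term,
  d/dx[x^2] = 2x
  d/dx[y^2] = 2y·y'
  d/dx[-144] = 0

The pieces without y' make up ∂F/∂x and the coefficient of y' is ∂F/∂y:
  ∂F/∂x = 2x,
  ∂F/∂y = 2y.

Since d/dx[F] = ∂F/∂x + (∂F/∂y)·y' = 0, solve for y':
  (∂F/∂y)·y' = -∂F/∂x
  dy/dx = -(∂F/∂x)/(∂F/∂y) = -(2x)/(2y) = -x/y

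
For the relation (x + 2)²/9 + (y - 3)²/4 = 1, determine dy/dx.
Take d/dx of both sides. Since y is implicitly a function of x, the chain rule attaches a y' = dy/dx factor whenever we differentiate through y.

Set F(x, y) = (left side) − (right side), so the curve is F = 0. Differentiating each term of F:
  d/dx[(x + 2)^2/9] = 2x/9 + 4/9
  d/dx[(y - 3)^2/4] = y'(y - 3)/2
  d/dx[-1] = 0

Collecting, the y'-free part is the partial derivative in x and the y' coefficient is the partial derivative in y:
  ∂F/∂x = 2x/9 + 4/9
  ∂F/∂y = y/2 - 3/2

so d/dx[F(x, y(x))] = ∂F/∂x + (∂F/∂y)·y' = 0. Rearranging,
  dy/dx = -(∂F/∂x)/(∂F/∂y) = -(2x/9 + 4/9)/(y/2 - 3/2)
        = -(2(x + 2)/9)/((y - 3)/2) = 4(-x - 2)/(9(y - 3))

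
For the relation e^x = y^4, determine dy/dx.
Apply d/dx to both sides, remembering that y depends on x. Each occurrence of y therefore brings in a y' = dy/dx via the chain rule.

With F(x, y) equal to the left-hand side minus the right, differentiate F term by term:
  d/dx[-y^4] = -4y^3·y'
  d/dx[e^(x)] = e^(x)
Adding these up, d/dx[F] = 0 becomes
  (e^(x)) + (-4y^3)·y' = 0,
so isolating y',
  dy/dx = -(e^(x))/(-4y^3) = e^(x)/(4y^3)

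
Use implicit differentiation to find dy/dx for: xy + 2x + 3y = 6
Differentiate both sides with respect to x, treating y as y(x). By the chain rule, any term containing y contributes a factor of y' = dy/dx when we differentiate it.

Move every term to one side and write the relation as F(x, y) = 0. Term by term,
  d/dx[xy] = x·y' + y
  d/dx[2x] = 2
  d/dx[3y] = 3·y'
  d/dx[-6] = 0

The pieces without y' make up ∂F/∂x and the coefficient of y' is ∂F/∂y:
  ∂F/∂x = y + 2,
  ∂F/∂y = x + 3.

Since d/dx[F] = ∂F/∂x + (∂F/∂y)·y' = 0, solve for y':
  (∂F/∂y)·y' = -∂F/∂x
  dy/dx = -(∂F/∂x)/(∂F/∂y) = -(y + 2)/(x + 3) = (-y - 2)/(x + 3)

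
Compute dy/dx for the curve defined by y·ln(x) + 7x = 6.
Differentiate the relation implicitly: treat y = y(x) and apply the chain rule, so every y-derivative picks up a y' = dy/dx factor.

With everything moved to the left-hand side, differentiate term by term:
  d/dx[7x] = 7
  d/dx[y·ln(x)] = y'·ln(x) + y/x
  d/dx[-6] = 0

Separating the contributions that come from x directly and those that come through y:
  without y':      7 + y/x
  multiplying y':  ln(x)

so (7 + y/x) + (ln(x))·y' = 0, and therefore
  dy/dx = -(7 + y/x)/(ln(x))
        = -((7x + y)/x)/(ln(x)) = (-7x - y)/(x·ln(x))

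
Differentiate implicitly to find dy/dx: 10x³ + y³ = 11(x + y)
Apply d/dx to both sides, remembering that y depends on x. Each occurrence of y therefore brings in a y' = dy/dx via the chain rule.

With F(x, y) equal to the left-hand side minus the right, differentiate F term by term:
  d/dx[10x^3] = 30x^2
  d/dx[-11x] = -11
  d/dx[y^3] = 3y^2·y'
  d/dx[-11y] = -11·y'
Adding these up, d/dx[F] = 0 becomes
  (30x^2 - 11) + (3y^2 - 11)·y' = 0,
so isolating y',
  dy/dx = -(30x^2 - 11)/(3y^2 - 11) = (11 - 30x^2)/(3y^2 - 11)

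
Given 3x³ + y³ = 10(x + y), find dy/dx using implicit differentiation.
Differentiate both sides with respect to x, treating y as y(x). By the chain rule, any term containing y contributes a factor of y' = dy/dx when we differentiate it.

Move every term to one side and write the relation as F(x, y) = 0. Term by term,
  d/dx[3x^3] = 9x^2
  d/dx[-10x] = -10
  d/dx[y^3] = 3y^2·y'
  d/dx[-10y] = -10·y'

The pieces without y' make up ∂F/∂x and the coefficient of y' is ∂F/∂y:
  ∂F/∂x = 9x^2 - 10,
  ∂F/∂y = 3y^2 - 10.

Since d/dx[F] = ∂F/∂x + (∂F/∂y)·y' = 0, solve for y':
  (∂F/∂y)·y' = -∂F/∂x
  dy/dx = -(∂F/∂x)/(∂F/∂y) = -(9x^2 - 10)/(3y^2 - 10) = (10 - 9x^2)/(3y^2 - 10)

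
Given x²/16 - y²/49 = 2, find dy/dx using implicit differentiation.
Differentiate both sides with respect to x, treating y as y(x). By the chain rule, any term containing y contributes a factor of y' = dy/dx when we differentiate it.

Move every term to one side and write the relation as F(x, y) = 0. Term by term,
  d/dx[x^2/16] = x/8
  d/dx[-y^2/49] = -2y·y'/49
  d/dx[-2] = 0

The pieces without y' make up ∂F/∂x and the coefficient of y' is ∂F/∂y:
  ∂F/∂x = x/8,
  ∂F/∂y = -2y/49.

Since d/dx[F] = ∂F/∂x + (∂F/∂y)·y' = 0, solve for y':
  (∂F/∂y)·y' = -∂F/∂x
  dy/dx = -(∂F/∂x)/(∂F/∂y) = -(x/8)/(-2y/49) = 49x/(16y)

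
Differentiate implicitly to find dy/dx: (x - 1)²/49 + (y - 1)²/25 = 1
Differentiate both sides with respect to x, treating y as y(x). By the chain rule, any term containing y contributes a factor of y' = dy/dx when we differentiate it.

Move every term to one side and write the relation as F(x, y) = 0. Term by term,
  d/dx[(x - 1)^2/49] = 2x/49 - 2/49
  d/dx[(y - 1)^2/25] = 2·y'(y - 1)/25
  d/dx[-1] = 0

The pieces without y' make up ∂F/∂x and the coefficient of y' is ∂F/∂y:
  ∂F/∂x = 2x/49 - 2/49,
  ∂F/∂y = 2y/25 - 2/25.

Since d/dx[F] = ∂F/∂x + (∂F/∂y)·y' = 0, solve for y':
  (∂F/∂y)·y' = -∂F/∂x
  dy/dx = -(∂F/∂x)/(∂F/∂y) = -(2x/49 - 2/49)/(2y/25 - 2/25)
        = -(2(x - 1)/49)/(2(y - 1)/25) = 25(1 - x)/(49(y - 1))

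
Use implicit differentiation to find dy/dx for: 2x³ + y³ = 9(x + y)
Take d/dx of both sides. Since y is implicitly a function of x, the chain rule attaches a y' = dy/dx factor whenever we differentiate through y.

Set F(x, y) = (left side) − (right side), so the curve is F = 0. Differentiating each term of F:
  d/dx[2x^3] = 6x^2
  d/dx[-9x] = -9
  d/dx[y^3] = 3y^2·y'
  d/dx[-9y] = -9·y'

Collecting, the y'-free part is the partial derivative in x and the y' coefficient is the partial derivative in y:
  ∂F/∂x = 6x^2 - 9
  ∂F/∂y = 3y^2 - 9

so d/dx[F(x, y(x))] = ∂F/∂x + (∂F/∂y)·y' = 0. Rearranging,
  dy/dx = -(∂F/∂x)/(∂F/∂y) = -(6x^2 - 9)/(3y^2 - 9) = (3 - 2x^2)/(y^2 - 3)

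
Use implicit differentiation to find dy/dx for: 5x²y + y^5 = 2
Differentiate the relation implicitly: treat y = y(x) and apply the chain rule, so every y-derivative picks up a y' = dy/dx factor.

With everything moved to the left-hand side, differentiate term by term:
  d/dx[5x^2y] = 5x^2·y' + 10xy
  d/dx[y^5] = 5y^4·y'
  d/dx[-2] = 0

Separating the contributions that come from x directly and those that come through y:
  without y':      10xy
  multiplying y':  5x^2 + 5y^4

so (10xy) + (5x^2 + 5y^4)·y' = 0, and therefore
  dy/dx = -(10xy)/(5x^2 + 5y^4) = -2xy/(x^2 + y^4)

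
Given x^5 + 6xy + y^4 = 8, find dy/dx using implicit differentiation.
Differentiate both sides with respect to x, treating y as y(x). By the chain rule, any term containing y contributes a factor of y' = dy/dx when we differentiate it.

Move every term to one side and write the relation as F(x, y) = 0. Term by term,
  d/dx[x^5] = 5x^4
  d/dx[6xy] = 6x·y' + 6y
  d/dx[y^4] = 4y^3·y'
  d/dx[-8] = 0

The pieces without y' make up ∂F/∂x and the coefficient of y' is ∂F/∂y:
  ∂F/∂x = 5x^4 + 6y,
  ∂F/∂y = 6x + 4y^3.

Since d/dx[F] = ∂F/∂x + (∂F/∂y)·y' = 0, solve for y':
  (∂F/∂y)·y' = -∂F/∂x
  dy/dx = -(∂F/∂x)/(∂F/∂y) = -(5x^4 + 6y)/(6x + 4y^3) = (-5x^4 - 6y)/(2(3x + 2y^3))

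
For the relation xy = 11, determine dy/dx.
Differentiate both sides with respect to x, treating y as y(x). By the chain rule, any term containing y contributes a factor of y' = dy/dx when we differentiate it.

Move every term to one side and write the relation as F(x, y) = 0. Term by term,
  d/dx[xy] = x·y' + y
  d/dx[-11] = 0

The pieces without y' make up ∂F/∂x and the coefficient of y' is ∂F/∂y:
  ∂F/∂x = y,
  ∂F/∂y = x.

Since d/dx[F] = ∂F/∂x + (∂F/∂y)·y' = 0, solve for y':
  (∂F/∂y)·y' = -∂F/∂x
  dy/dx = -(∂F/∂x)/(∂F/∂y) = -(y)/(x) = -y/x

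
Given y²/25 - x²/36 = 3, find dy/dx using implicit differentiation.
Differentiate both sides with respect to x, treating y as y(x). By the chain rule, any term containing y contributes a factor of y' = dy/dx when we differentiate it.

Move every term to one side and write the relation as F(x, y) = 0. Term by term,
  d/dx[-x^2/36] = -x/18
  d/dx[y^2/25] = 2y·y'/25
  d/dx[-3] = 0

The pieces without y' make up ∂F/∂x and the coefficient of y' is ∂F/∂y:
  ∂F/∂x = -x/18,
  ∂F/∂y = 2y/25.

Since d/dx[F] = ∂F/∂x + (∂F/∂y)·y' = 0, solve for y':
  (∂F/∂y)·y' = -∂F/∂x
  dy/dx = -(∂F/∂x)/(∂F/∂y) = -(-x/18)/(2y/25) = 25x/(36y)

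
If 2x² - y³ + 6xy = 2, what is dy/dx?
Differentiate both sides with respect to x, treating y as y(x). By the chain rule, any term containing y contributes a factor of y' = dy/dx when we differentiate it.

Move every term to one side and write the relation as F(x, y) = 0. Term by term,
  d/dx[2x^2] = 4x
  d/dx[6xy] = 6x·y' + 6y
  d/dx[-y^3] = -3y^2·y'
  d/dx[-2] = 0

The pieces without y' make up ∂F/∂x and the coefficient of y' is ∂F/∂y:
  ∂F/∂x = 4x + 6y,
  ∂F/∂y = 6x - 3y^2.

Since d/dx[F] = ∂F/∂x + (∂F/∂y)·y' = 0, solve for y':
  (∂F/∂y)·y' = -∂F/∂x
  dy/dx = -(∂F/∂x)/(∂F/∂y) = -(4x + 6y)/(6x - 3y^2) = 2(-2x - 3y)/(3(2x - y^2))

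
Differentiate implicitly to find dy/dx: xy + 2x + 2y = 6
Differentiate the relation implicitly: treat y = y(x) and apply the chain rule, so every y-derivative picks up a y' = dy/dx factor.

With everything moved to the left-hand side, differentiate term by term:
  d/dx[xy] = x·y' + y
  d/dx[2x] = 2
  d/dx[2y] = 2·y'
  d/dx[-6] = 0

Separating the contributions that come from x directly and those that come through y:
  without y':      y + 2
  multiplying y':  x + 2

so (y + 2) + (x + 2)·y' = 0, and therefore
  dy/dx = -(y + 2)/(x + 2) = (-y - 2)/(x + 2)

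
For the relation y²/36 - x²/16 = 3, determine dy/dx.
Differentiate the relation implicitly: treat y = y(x) and apply the chain rule, so every y-derivative picks up a y' = dy/dx factor.

With everything moved to the left-hand side, differentiate term by term:
  d/dx[-x^2/16] = -x/8
  d/dx[y^2/36] = y·y'/18
  d/dx[-3] = 0

Separating the contributions that come from x directly and those that come through y:
  without y':      -x/8
  multiplying y':  y/18

so (-x/8) + (y/18)·y' = 0, and therefore
  dy/dx = -(-x/8)/(y/18) = 9x/(4y)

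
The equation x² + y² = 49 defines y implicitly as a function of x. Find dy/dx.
Differentiate the relation implicitly: treat y = y(x) and apply the chain rule, so every y-derivative picks up a y' = dy/dx factor.

With everything moved to the left-hand side, differentiate term by term:
  d/dx[x^2] = 2x
  d/dx[y^2] = 2y·y'
  d/dx[-49] = 0

Separating the contributions that come from x directly and those that come through y:
  without y':      2x
  multiplying y':  2y

so (2x) + (2y)·y' = 0, and therefore
  dy/dx = -(2x)/(2y) = -x/y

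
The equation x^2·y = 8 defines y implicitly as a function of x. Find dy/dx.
Take d/dx of both sides. Since y is implicitly a function of x, the chain rule attaches a y' = dy/dx factor whenever we differentiate through y.

Set F(x, y) = (left side) − (right side), so the curve is F = 0. Differentiating each term of F:
  d/dx[x^2y] = x^2·y' + 2xy
  d/dx[-8] = 0

Collecting, the y'-free part is the partial derivative in x and the y' coefficient is the partial derivative in y:
  ∂F/∂x = 2xy
  ∂F/∂y = x^2

so d/dx[F(x, y(x))] = ∂F/∂x + (∂F/∂y)·y' = 0. Rearranging,
  dy/dx = -(∂F/∂x)/(∂F/∂y) = -(2xy)/(x^2) = -2y/x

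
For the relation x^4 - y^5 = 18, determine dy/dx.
Take d/dx of both sides. Since y is implicitly a function of x, the chain rule attaches a y' = dy/dx factor whenever we differentiate through y.

Set F(x, y) = (left side) − (right side), so the curve is F = 0. Differentiating each term of F:
  d/dx[x^4] = 4x^3
  d/dx[-y^5] = -5y^4·y'
  d/dx[-18] = 0

Collecting, the y'-free part is the partial derivative in x and the y' coefficient is the partial derivative in y:
  ∂F/∂x = 4x^3
  ∂F/∂y = -5y^4

so d/dx[F(x, y(x))] = ∂F/∂x + (∂F/∂y)·y' = 0. Rearranging,
  dy/dx = -(∂F/∂x)/(∂F/∂y) = -(4x^3)/(-5y^4) = 4x^3/(5y^4)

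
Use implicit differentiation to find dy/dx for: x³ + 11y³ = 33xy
Differentiate the relation implicitly: treat y = y(x) and apply the chain rule, so every y-derivative picks up a y' = dy/dx factor.

With everything moved to the left-hand side, differentiate term by term:
  d/dx[x^3] = 3x^2
  d/dx[-33xy] = -33x·y' - 33y
  d/dx[11y^3] = 33y^2·y'

Separating the contributions that come from x directly and those that come through y:
  without y':      3x^2 - 33y
  multiplying y':  -33x + 33y^2

so (3x^2 - 33y) + (-33x + 33y^2)·y' = 0, and therefore
  dy/dx = -(3x^2 - 33y)/(-33x + 33y^2) = (x^2/11 - y)/(x - y^2)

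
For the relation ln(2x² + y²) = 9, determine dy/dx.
Apply d/dx to both sides, remembering that y depends on x. Each occurrence of y therefore brings in a y' = dy/dx via the chain rule.

With F(x, y) equal to the left-hand side minus the right, differentiate F term by term:
  d/dx[ln(2x^2 + y^2)] = (4x + 2y·y')/(2x^2 + y^2)
  d/dx[-9] = 0
Adding these up, d/dx[F] = 0 becomes
  (4x/(2x^2 + y^2)) + (2y/(2x^2 + y^2))·y' = 0,
so isolating y',
  dy/dx = -(4x/(2x^2 + y^2))/(2y/(2x^2 + y^2)) = -2x/y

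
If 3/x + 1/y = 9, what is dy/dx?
Differentiate both sides with respect to x, treating y as y(x). By the chain rule, any term containing y contributes a factor of y' = dy/dx when we differentiate it.

Move every term to one side and write the relation as F(x, y) = 0. Term by term,
  d/dx[1/y] = -y'/y^2
  d/dx[3/x] = -3/x^2
  d/dx[-9] = 0

The pieces without y' make up ∂F/∂x and the coefficient of y' is ∂F/∂y:
  ∂F/∂x = -3/x^2,
  ∂F/∂y = -1/y^2.

Since d/dx[F] = ∂F/∂x + (∂F/∂y)·y' = 0, solve for y':
  (∂F/∂y)·y' = -∂F/∂x
  dy/dx = -(∂F/∂x)/(∂F/∂y) = -(-3/x^2)/(-1/y^2) = -3y^2/x^2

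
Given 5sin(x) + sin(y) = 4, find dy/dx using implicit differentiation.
Take d/dx of both sides. Since y is implicitly a function of x, the chain rule attaches a y' = dy/dx factor whenever we differentiate through y.

Set F(x, y) = (left side) − (right side), so the curve is F = 0. Differentiating each term of F:
  d/dx[5sin(x)] = 5cos(x)
  d/dx[sin(y)] = y'·cos(y)
  d/dx[-4] = 0

Collecting, the y'-free part is the partial derivative in x and the y' coefficient is the partial derivative in y:
  ∂F/∂x = 5cos(x)
  ∂F/∂y = cos(y)

so d/dx[F(x, y(x))] = ∂F/∂x + (∂F/∂y)·y' = 0. Rearranging,
  dy/dx = -(∂F/∂x)/(∂F/∂y) = -(5cos(x))/(cos(y)) = -5cos(x)/cos(y)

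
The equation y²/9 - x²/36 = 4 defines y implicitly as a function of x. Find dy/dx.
Apply d/dx to both sides, remembering that y depends on x. Each occurrence of y therefore brings in a y' = dy/dx via the chain rule.

With F(x, y) equal to the left-hand side minus the right, differentiate F term by term:
  d/dx[-x^2/36] = -x/18
  d/dx[y^2/9] = 2y·y'/9
  d/dx[-4] = 0
Adding these up, d/dx[F] = 0 becomes
  (-x/18) + (2y/9)·y' = 0,
so isolating y',
  dy/dx = -(-x/18)/(2y/9) = x/(4y)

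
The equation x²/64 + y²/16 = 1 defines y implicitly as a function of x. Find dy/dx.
Apply d/dx to both sides, remembering that y depends on x. Each occurrence of y therefore brings in a y' = dy/dx via the chain rule.

With F(x, y) equal to the left-hand side minus the right, differentiate F term by term:
  d/dx[x^2/64] = x/32
  d/dx[y^2/16] = y·y'/8
  d/dx[-1] = 0
Adding these up, d/dx[F] = 0 becomes
  (x/32) + (y/8)·y' = 0,
so isolating y',
  dy/dx = -(x/32)/(y/8) = -x/(4y)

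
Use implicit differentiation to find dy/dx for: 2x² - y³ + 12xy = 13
Differentiate the relation implicitly: treat y = y(x) and apply the chain rule, so every y-derivative picks up a y' = dy/dx factor.

With everything moved to the left-hand side, differentiate term by term:
  d/dx[2x^2] = 4x
  d/dx[12xy] = 12x·y' + 12y
  d/dx[-y^3] = -3y^2·y'
  d/dx[-13] = 0

Separating the contributions that come from x directly and those that come through y:
  without y':      4x + 12y
  multiplying y':  12x - 3y^2

so (4x + 12y) + (12x - 3y^2)·y' = 0, and therefore
  dy/dx = -(4x + 12y)/(12x - 3y^2) = 4(-x - 3y)/(3(4x - y^2))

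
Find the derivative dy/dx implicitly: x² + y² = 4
Apply d/dx to both sides, remembering that y depends on x. Each occurrence of y therefore brings in a y' = dy/dx via the chain rule.

With F(x, y) equal to the left-hand side minus the right, differentiate F term by term:
  d/dx[x^2] = 2x
  d/dx[y^2] = 2y·y'
  d/dx[-4] = 0
Adding these up, d/dx[F] = 0 becomes
  (2x) + (2y)·y' = 0,
so isolating y',
  dy/dx = -(2x)/(2y) = -x/y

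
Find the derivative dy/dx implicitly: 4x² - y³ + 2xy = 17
Apply d/dx to both sides, remembering that y depends on x. Each occurrence of y therefore brings in a y' = dy/dx via the chain rule.

With F(x, y) equal to the left-hand side minus the right, differentiate F term by term:
  d/dx[4x^2] = 8x
  d/dx[2xy] = 2x·y' + 2y
  d/dx[-y^3] = -3y^2·y'
  d/dx[-17] = 0
Adding these up, d/dx[F] = 0 becomes
  (8x + 2y) + (2x - 3y^2)·y' = 0,
so isolating y',
  dy/dx = -(8x + 2y)/(2x - 3y^2) = 2(-4x - y)/(2x - 3y^2)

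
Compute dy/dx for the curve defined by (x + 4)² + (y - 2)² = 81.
Apply d/dx to both sides, remembering that y depends on x. Each occurrence of y therefore brings in a y' = dy/dx via the chain rule.

With F(x, y) equal to the left-hand side minus the right, differentiate F term by term:
  d/dx[(x + 4)^2] = 2x + 8
  d/dx[(y - 2)^2] = 2·y'(y - 2)
  d/dx[-81] = 0
Adding these up, d/dx[F] = 0 becomes
  (2x + 8) + (2y - 4)·y' = 0,
so isolating y',
  dy/dx = -(2x + 8)/(2y - 4) = (-x - 4)/(y - 2)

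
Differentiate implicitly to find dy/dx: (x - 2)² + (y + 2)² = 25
Differentiate both sides with respect to x, treating y as y(x). By the chain rule, any term containing y contributes a factor of y' = dy/dx when we differentiate it.

Move every term to one side and write the relation as F(x, y) = 0. Term by term,
  d/dx[(x - 2)^2] = 2x - 4
  d/dx[(y + 2)^2] = 2·y'(y + 2)
  d/dx[-25] = 0

The pieces without y' make up ∂F/∂x and the coefficient of y' is ∂F/∂y:
  ∂F/∂x = 2x - 4,
  ∂F/∂y = 2y + 4.

Since d/dx[F] = ∂F/∂x + (∂F/∂y)·y' = 0, solve for y':
  (∂F/∂y)·y' = -∂F/∂x
  dy/dx = -(∂F/∂x)/(∂F/∂y) = -(2x - 4)/(2y + 4) = (2 - x)/(y + 2)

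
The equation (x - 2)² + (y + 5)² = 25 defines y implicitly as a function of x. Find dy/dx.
Differentiate the relation implicitly: treat y = y(x) and apply the chain rule, so every y-derivative picks up a y' = dy/dx factor.

With everything moved to the left-hand side, differentiate term by term:
  d/dx[(x - 2)^2] = 2x - 4
  d/dx[(y + 5)^2] = 2·y'(y + 5)
  d/dx[-25] = 0

Separating the contributions that come from x directly and those that come through y:
  without y':      2x - 4
  multiplying y':  2y + 10

so (2x - 4) + (2y + 10)·y' = 0, and therefore
  dy/dx = -(2x - 4)/(2y + 10) = (2 - x)/(y + 5)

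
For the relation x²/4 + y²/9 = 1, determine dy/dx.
Differentiate both sides with respect to x, treating y as y(x). By the chain rule, any term containing y contributes a factor of y' = dy/dx when we differentiate it.

Move every term to one side and write the relation as F(x, y) = 0. Term by term,
  d/dx[x^2/4] = x/2
  d/dx[y^2/9] = 2y·y'/9
  d/dx[-1] = 0

The pieces without y' make up ∂F/∂x and the coefficient of y' is ∂F/∂y:
  ∂F/∂x = x/2,
  ∂F/∂y = 2y/9.

Since d/dx[F] = ∂F/∂x + (∂F/∂y)·y' = 0, solve for y':
  (∂F/∂y)·y' = -∂F/∂x
  dy/dx = -(∂F/∂x)/(∂F/∂y) = -(x/2)/(2y/9) = -9x/(4y)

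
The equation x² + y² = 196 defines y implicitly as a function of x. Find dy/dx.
Differentiate both sides with respect to x, treating y as y(x). By the chain rule, any term containing y contributes a factor of y' = dy/dx when we differentiate it.

Move every term to one side and write the relation as F(x, y) = 0. Term by term,
  d/dx[x^2] = 2x
  d/dx[y^2] = 2y·y'
  d/dx[-196] = 0

The pieces without y' make up ∂F/∂x and the coefficient of y' is ∂F/∂y:
  ∂F/∂x = 2x,
  ∂F/∂y = 2y.

Since d/dx[F] = ∂F/∂x + (∂F/∂y)·y' = 0, solve for y':
  (∂F/∂y)·y' = -∂F/∂x
  dy/dx = -(∂F/∂x)/(∂F/∂y) = -(2x)/(2y) = -x/y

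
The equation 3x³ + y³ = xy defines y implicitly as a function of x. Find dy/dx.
Apply d/dx to both sides, remembering that y depends on x. Each occurrence of y therefore brings in a y' = dy/dx via the chain rule.

With F(x, y) equal to the left-hand side minus the right, differentiate F term by term:
  d/dx[3x^3] = 9x^2
  d/dx[-xy] = -x·y' - y
  d/dx[y^3] = 3y^2·y'
Adding these up, d/dx[F] = 0 becomes
  (9x^2 - y) + (-x + 3y^2)·y' = 0,
so isolating y',
  dy/dx = -(9x^2 - y)/(-x + 3y^2) = (9x^2 - y)/(x - 3y^2)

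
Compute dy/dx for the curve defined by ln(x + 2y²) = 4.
Differentiate the relation implicitly: treat y = y(x) and apply the chain rule, so every y-derivative picks up a y' = dy/dx factor.

With everything moved to the left-hand side, differentiate term by term:
  d/dx[ln(x + 2y^2)] = (4y·y' + 1)/(x + 2y^2)
  d/dx[-4] = 0

Separating the contributions that come from x directly and those that come through y:
  without y':      1/(x + 2y^2)
  multiplying y':  4y/(x + 2y^2)

so (1/(x + 2y^2)) + (4y/(x + 2y^2))·y' = 0, and therefore
  dy/dx = -(1/(x + 2y^2))/(4y/(x + 2y^2)) = -1/(4y)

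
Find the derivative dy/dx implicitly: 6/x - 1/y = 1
Apply d/dx to both sides, remembering that y depends on x. Each occurrence of y therefore brings in a y' = dy/dx via the chain rule.

With F(x, y) equal to the left-hand side minus the right, differentiate F term by term:
  d/dx[-1/y] = y'/y^2
  d/dx[6/x] = -6/x^2
  d/dx[-1] = 0
Adding these up, d/dx[F] = 0 becomes
  (-6/x^2) + (y^(-2))·y' = 0,
so isolating y',
  dy/dx = -(-6/x^2)/(y^(-2)) = 6y^2/x^2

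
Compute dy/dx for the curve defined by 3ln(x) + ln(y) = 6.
Apply d/dx to both sides, remembering that y depends on x. Each occurrence of y therefore brings in a y' = dy/dx via the chain rule.

With F(x, y) equal to the left-hand side minus the right, differentiate F term by term:
  d/dx[3ln(x)] = 3/x
  d/dx[ln(y)] = y'/y
  d/dx[-6] = 0
Adding these up, d/dx[F] = 0 becomes
  (3/x) + (1/y)·y' = 0,
so isolating y',
  dy/dx = -(3/x)/(1/y) = -3y/x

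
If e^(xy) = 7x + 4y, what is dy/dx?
Differentiate both sides with respect to x, treating y as y(x). By the chain rule, any term containing y contributes a factor of y' = dy/dx when we differentiate it.

Move every term to one side and write the relation as F(x, y) = 0. Term by term,
  d/dx[-7x] = -7
  d/dx[-4y] = -4·y'
  d/dx[e^(xy)] = (x·y' + y)·e^(xy)

The pieces without y' make up ∂F/∂x and the coefficient of y' is ∂F/∂y:
  ∂F/∂x = y·e^(xy) - 7,
  ∂F/∂y = x·e^(xy) - 4.

Since d/dx[F] = ∂F/∂x + (∂F/∂y)·y' = 0, solve for y':
  (∂F/∂y)·y' = -∂F/∂x
  dy/dx = -(∂F/∂x)/(∂F/∂y) = -(y·e^(xy) - 7)/(x·e^(xy) - 4) = (-y·e^(xy) + 7)/(x·e^(xy) - 4)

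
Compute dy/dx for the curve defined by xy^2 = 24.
Differentiate the relation implicitly: treat y = y(x) and apply the chain rule, so every y-derivative picks up a y' = dy/dx factor.

With everything moved to the left-hand side, differentiate term by term:
  d/dx[xy^2] = 2xy·y' + y^2
  d/dx[-24] = 0

Separating the contributions that come from x directly and those that come through y:
  without y':      y^2
  multiplying y':  2xy

so (y^2) + (2xy)·y' = 0, and therefore
  dy/dx = -(y^2)/(2xy) = -y/(2x)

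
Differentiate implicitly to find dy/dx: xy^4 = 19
Apply d/dx to both sides, remembering that y depends on x. Each occurrence of y therefore brings in a y' = dy/dx via the chain rule.

With F(x, y) equal to the left-hand side minus the right, differentiate F term by term:
  d/dx[xy^4] = 4xy^3·y' + y^4
  d/dx[-19] = 0
Adding these up, d/dx[F] = 0 becomes
  (y^4) + (4xy^3)·y' = 0,
so isolating y',
  dy/dx = -(y^4)/(4xy^3) = -y/(4x)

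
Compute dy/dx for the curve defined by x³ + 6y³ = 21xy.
Differentiate the relation implicitly: treat y = y(x) and apply the chain rule, so every y-derivative picks up a y' = dy/dx factor.

With everything moved to the left-hand side, differentiate term by term:
  d/dx[x^3] = 3x^2
  d/dx[-21xy] = -21x·y' - 21y
  d/dx[6y^3] = 18y^2·y'

Separating the contributions that come from x directly and those that come through y:
  without y':      3x^2 - 21y
  multiplying y':  -21x + 18y^2

so (3x^2 - 21y) + (-21x + 18y^2)·y' = 0, and therefore
  dy/dx = -(3x^2 - 21y)/(-21x + 18y^2) = (x^2 - 7y)/(7x - 6y^2)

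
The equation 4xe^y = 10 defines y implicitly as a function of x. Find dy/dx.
Differentiate the relation implicitly: treat y = y(x) and apply the chain rule, so every y-derivative picks up a y' = dy/dx factor.

With everything moved to the left-hand side, differentiate term by term:
  d/dx[4x·e^(y)] = 4x·y'·e^(y) + 4e^(y)
  d/dx[-10] = 0

Separating the contributions that come from x directly and those that come through y:
  without y':      4e^(y)
  multiplying y':  4x·e^(y)

so (4e^(y)) + (4x·e^(y))·y' = 0, and therefore
  dy/dx = -(4e^(y))/(4x·e^(y)) = -1/x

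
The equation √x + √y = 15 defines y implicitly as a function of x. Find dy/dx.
Differentiate both sides with respect to x, treating y as y(x). By the chain rule, any term containing y contributes a factor of y' = dy/dx when we differentiate it.

Move every term to one side and write the relation as F(x, y) = 0. Term by term,
  d/dx[√(x)] = 1/(2√(x))
  d/dx[√(y)] = y'/(2√(y))
  d/dx[-15] = 0

The pieces without y' make up ∂F/∂x and the coefficient of y' is ∂F/∂y:
  ∂F/∂x = 1/(2√(x)),
  ∂F/∂y = 1/(2√(y)).

Since d/dx[F] = ∂F/∂x + (∂F/∂y)·y' = 0, solve for y':
  (∂F/∂y)·y' = -∂F/∂x
  dy/dx = -(∂F/∂x)/(∂F/∂y) = -(1/(2√(x)))/(1/(2√(y))) = -√(y)/√(x)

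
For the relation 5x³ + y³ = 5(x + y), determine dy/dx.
Take d/dx of both sides. Since y is implicitly a function of x, the chain rule attaches a y' = dy/dx factor whenever we differentiate through y.

Set F(x, y) = (left side) − (right side), so the curve is F = 0. Differentiating each term of F:
  d/dx[5x^3] = 15x^2
  d/dx[-5x] = -5
  d/dx[y^3] = 3y^2·y'
  d/dx[-5y] = -5·y'

Collecting, the y'-free part is the partial derivative in x and the y' coefficient is the partial derivative in y:
  ∂F/∂x = 15x^2 - 5
  ∂F/∂y = 3y^2 - 5

so d/dx[F(x, y(x))] = ∂F/∂x + (∂F/∂y)·y' = 0. Rearranging,
  dy/dx = -(∂F/∂x)/(∂F/∂y) = -(15x^2 - 5)/(3y^2 - 5) = 5(1 - 3x^2)/(3y^2 - 5)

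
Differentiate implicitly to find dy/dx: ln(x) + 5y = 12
Differentiate the relation implicitly: treat y = y(x) and apply the chain rule, so every y-derivative picks up a y' = dy/dx factor.

With everything moved to the left-hand side, differentiate term by term:
  d/dx[5y] = 5·y'
  d/dx[ln(x)] = 1/x
  d/dx[-12] = 0

Separating the contributions that come from x directly and those that come through y:
  without y':      1/x
  multiplying y':  5

so (1/x) + (5)·y' = 0, and therefore
  dy/dx = -(1/x)/(5) = -1/(5x)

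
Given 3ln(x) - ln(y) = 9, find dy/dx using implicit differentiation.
Differentiate both sides with respect to x, treating y as y(x). By the chain rule, any term containing y contributes a factor of y' = dy/dx when we differentiate it.

Move every term to one side and write the relation as F(x, y) = 0. Term by term,
  d/dx[3ln(x)] = 3/x
  d/dx[-ln(y)] = -y'/y
  d/dx[-9] = 0

The pieces without y' make up ∂F/∂x and the coefficient of y' is ∂F/∂y:
  ∂F/∂x = 3/x,
  ∂F/∂y = -1/y.

Since d/dx[F] = ∂F/∂x + (∂F/∂y)·y' = 0, solve for y':
  (∂F/∂y)·y' = -∂F/∂x
  dy/dx = -(∂F/∂x)/(∂F/∂y) = -(3/x)/(-1/y) = 3y/x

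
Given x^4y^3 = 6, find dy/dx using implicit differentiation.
Differentiate the relation implicitly: treat y = y(x) and apply the chain rule, so every y-derivative picks up a y' = dy/dx factor.

With everything moved to the left-hand side, differentiate term by term:
  d/dx[x^4y^3] = 3x^4y^2·y' + 4x^3y^3
  d/dx[-6] = 0

Separating the contributions that come from x directly and those that come through y:
  without y':      4x^3y^3
  multiplying y':  3x^4y^2

so (4x^3y^3) + (3x^4y^2)·y' = 0, and therefore
  dy/dx = -(4x^3y^3)/(3x^4y^2) = -4y/(3x)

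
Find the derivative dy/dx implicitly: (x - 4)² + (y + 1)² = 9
Apply d/dx to both sides, remembering that y depends on x. Each occurrence of y therefore brings in a y' = dy/dx via the chain rule.

With F(x, y) equal to the left-hand side minus the right, differentiate F term by term:
  d/dx[(x - 4)^2] = 2x - 8
  d/dx[(y + 1)^2] = 2·y'(y + 1)
  d/dx[-9] = 0
Adding these up, d/dx[F] = 0 becomes
  (2x - 8) + (2y + 2)·y' = 0,
so isolating y',
  dy/dx = -(2x - 8)/(2y + 2) = (4 - x)/(y + 1)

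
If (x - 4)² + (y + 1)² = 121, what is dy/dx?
Take d/dx of both sides. Since y is implicitly a function of x, the chain rule attaches a y' = dy/dx factor whenever we differentiate through y.

Set F(x, y) = (left side) − (right side), so the curve is F = 0. Differentiating each term of F:
  d/dx[(x - 4)^2] = 2x - 8
  d/dx[(y + 1)^2] = 2·y'(y + 1)
  d/dx[-121] = 0

Collecting, the y'-free part is the partial derivative in x and the y' coefficient is the partial derivative in y:
  ∂F/∂x = 2x - 8
  ∂F/∂y = 2y + 2

so d/dx[F(x, y(x))] = ∂F/∂x + (∂F/∂y)·y' = 0. Rearranging,
  dy/dx = -(∂F/∂x)/(∂F/∂y) = -(2x - 8)/(2y + 2) = (4 - x)/(y + 1)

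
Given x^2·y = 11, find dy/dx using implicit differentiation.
Differentiate both sides with respect to x, treating y as y(x). By the chain rule, any term containing y contributes a factor of y' = dy/dx when we differentiate it.

Move every term to one side and write the relation as F(x, y) = 0. Term by term,
  d/dx[x^2y] = x^2·y' + 2xy
  d/dx[-11] = 0

The pieces without y' make up ∂F/∂x and the coefficient of y' is ∂F/∂y:
  ∂F/∂x = 2xy,
  ∂F/∂y = x^2.

Since d/dx[F] = ∂F/∂x + (∂F/∂y)·y' = 0, solve for y':
  (∂F/∂y)·y' = -∂F/∂x
  dy/dx = -(∂F/∂x)/(∂F/∂y) = -(2xy)/(x^2) = -2y/x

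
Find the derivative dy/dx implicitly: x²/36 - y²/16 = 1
Apply d/dx to both sides, remembering that y depends on x. Each occurrence of y therefore brings in a y' = dy/dx via the chain rule.

With F(x, y) equal to the left-hand side minus the right, differentiate F term by term:
  d/dx[x^2/36] = x/18
  d/dx[-y^2/16] = -y·y'/8
  d/dx[-1] = 0
Adding these up, d/dx[F] = 0 becomes
  (x/18) + (-y/8)·y' = 0,
so isolating y',
  dy/dx = -(x/18)/(-y/8) = 4x/(9y)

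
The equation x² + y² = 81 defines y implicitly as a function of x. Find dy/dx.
Differentiate the relation implicitly: treat y = y(x) and apply the chain rule, so every y-derivative picks up a y' = dy/dx factor.

With everything moved to the left-hand side, differentiate term by term:
  d/dx[x^2] = 2x
  d/dx[y^2] = 2y·y'
  d/dx[-81] = 0

Separating the contributions that come from x directly and those that come through y:
  without y':      2x
  multiplying y':  2y

so (2x) + (2y)·y' = 0, and therefore
  dy/dx = -(2x)/(2y) = -x/y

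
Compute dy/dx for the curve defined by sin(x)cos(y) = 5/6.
Take d/dx of both sides. Since y is implicitly a function of x, the chain rule attaches a y' = dy/dx factor whenever we differentiate through y.

Set F(x, y) = (left side) − (right side), so the curve is F = 0. Differentiating each term of F:
  d/dx[sin(x)·cos(y)] = -y'·sin(x)·sin(y) + cos(x)·cos(y)
  d/dx[-5/6] = 0

Collecting, the y'-free part is the partial derivative in x and the y' coefficient is the partial derivative in y:
  ∂F/∂x = cos(x)·cos(y)
  ∂F/∂y = -sin(x)·sin(y)

so d/dx[F(x, y(x))] = ∂F/∂x + (∂F/∂y)·y' = 0. Rearranging,
  dy/dx = -(∂F/∂x)/(∂F/∂y) = -(cos(x)·cos(y))/(-sin(x)·sin(y)) = 1/(tan(x)·tan(y))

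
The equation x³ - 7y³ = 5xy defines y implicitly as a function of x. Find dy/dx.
Differentiate the relation implicitly: treat y = y(x) and apply the chain rule, so every y-derivative picks up a y' = dy/dx factor.

With everything moved to the left-hand side, differentiate term by term:
  d/dx[x^3] = 3x^2
  d/dx[-5xy] = -5x·y' - 5y
  d/dx[-7y^3] = -21y^2·y'

Separating the contributions that come from x directly and those that come through y:
  without y':      3x^2 - 5y
  multiplying y':  -5x - 21y^2

so (3x^2 - 5y) + (-5x - 21y^2)·y' = 0, and therefore
  dy/dx = -(3x^2 - 5y)/(-5x - 21y^2) = (3x^2 - 5y)/(5x + 21y^2)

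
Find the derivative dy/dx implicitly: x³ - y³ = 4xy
Take d/dx of both sides. Since y is implicitly a function of x, the chain rule attaches a y' = dy/dx factor whenever we differentiate through y.

Set F(x, y) = (left side) − (right side), so the curve is F = 0. Differentiating each term of F:
  d/dx[x^3] = 3x^2
  d/dx[-4xy] = -4x·y' - 4y
  d/dx[-y^3] = -3y^2·y'

Collecting, the y'-free part is the partial derivative in x and the y' coefficient is the partial derivative in y:
  ∂F/∂x = 3x^2 - 4y
  ∂F/∂y = -4x - 3y^2

so d/dx[F(x, y(x))] = ∂F/∂x + (∂F/∂y)·y' = 0. Rearranging,
  dy/dx = -(∂F/∂x)/(∂F/∂y) = -(3x^2 - 4y)/(-4x - 3y^2) = (3x^2 - 4y)/(4x + 3y^2)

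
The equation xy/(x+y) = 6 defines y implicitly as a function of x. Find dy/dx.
Apply d/dx to both sides, remembering that y depends on x. Each occurrence of y therefore brings in a y' = dy/dx via the chain rule.

With F(x, y) equal to the left-hand side minus the right, differentiate F term by term:
  d/dx[xy/(x + y)] = xy(-y' - 1)/(x + y)^2 + x·y'/(x + y) + y/(x + y)
  d/dx[-6] = 0
Adding these up, d/dx[F] = 0 becomes
  (-xy/(x + y)^2 + y/(x + y)) + (-xy/(x + y)^2 + x/(x + y))·y' = 0,
so isolating y',
  dy/dx = -(-xy/(x + y)^2 + y/(x + y))/(-xy/(x + y)^2 + x/(x + y))
        = -(y^2/(x + y)^2)/(x^2/(x + y)^2) = -y^2/x^2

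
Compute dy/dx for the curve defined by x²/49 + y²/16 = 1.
Take d/dx of both sides. Since y is implicitly a function of x, the chain rule attaches a y' = dy/dx factor whenever we differentiate through y.

Set F(x, y) = (left side) − (right side), so the curve is F = 0. Differentiating each term of F:
  d/dx[x^2/49] = 2x/49
  d/dx[y^2/16] = y·y'/8
  d/dx[-1] = 0

Collecting, the y'-free part is the partial derivative in x and the y' coefficient is the partial derivative in y:
  ∂F/∂x = 2x/49
  ∂F/∂y = y/8

so d/dx[F(x, y(x))] = ∂F/∂x + (∂F/∂y)·y' = 0. Rearranging,
  dy/dx = -(∂F/∂x)/(∂F/∂y) = -(2x/49)/(y/8) = -16x/(49y)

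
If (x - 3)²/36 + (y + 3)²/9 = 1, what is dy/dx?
Take d/dx of both sides. Since y is implicitly a function of x, the chain rule attaches a y' = dy/dx factor whenever we differentiate through y.

Set F(x, y) = (left side) − (right side), so the curve is F = 0. Differentiating each term of F:
  d/dx[(x - 3)^2/36] = x/18 - 1/6
  d/dx[(y + 3)^2/9] = 2·y'(y + 3)/9
  d/dx[-1] = 0

Collecting, the y'-free part is the partial derivative in x and the y' coefficient is the partial derivative in y:
  ∂F/∂x = x/18 - 1/6
  ∂F/∂y = 2y/9 + 2/3

so d/dx[F(x, y(x))] = ∂F/∂x + (∂F/∂y)·y' = 0. Rearranging,
  dy/dx = -(∂F/∂x)/(∂F/∂y) = -(x/18 - 1/6)/(2y/9 + 2/3)
        = -((x - 3)/18)/(2(y + 3)/9) = (3 - x)/(4(y + 3))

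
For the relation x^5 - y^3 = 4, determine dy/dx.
Apply d/dx to both sides, remembering that y depends on x. Each occurrence of y therefore brings in a y' = dy/dx via the chain rule.

With F(x, y) equal to the left-hand side minus the right, differentiate F term by term:
  d/dx[x^5] = 5x^4
  d/dx[-y^3] = -3y^2·y'
  d/dx[-4] = 0
Adding these up, d/dx[F] = 0 becomes
  (5x^4) + (-3y^2)·y' = 0,
so isolating y',
  dy/dx = -(5x^4)/(-3y^2) = 5x^4/(3y^2)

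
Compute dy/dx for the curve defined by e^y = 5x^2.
Differentiate both sides with respect to x, treating y as y(x). By the chain rule, any term containing y contributes a factor of y' = dy/dx when we differentiate it.

Move every term to one side and write the relation as F(x, y) = 0. Term by term,
  d/dx[-5x^2] = -10x
  d/dx[e^(y)] = y'·e^(y)

The pieces without y' make up ∂F/∂x and the coefficient of y' is ∂F/∂y:
  ∂F/∂x = -10x,
  ∂F/∂y = e^(y).

Since d/dx[F] = ∂F/∂x + (∂F/∂y)·y' = 0, solve for y':
  (∂F/∂y)·y' = -∂F/∂x
  dy/dx = -(∂F/∂x)/(∂F/∂y) = -(-10x)/(e^(y)) = 10x·e^(-y)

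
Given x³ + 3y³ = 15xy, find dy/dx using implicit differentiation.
Differentiate both sides with respect to x, treating y as y(x). By the chain rule, any term containing y contributes a factor of y' = dy/dx when we differentiate it.

Move every term to one side and write the relation as F(x, y) = 0. Term by term,
  d/dx[x^3] = 3x^2
  d/dx[-15xy] = -15x·y' - 15y
  d/dx[3y^3] = 9y^2·y'

The pieces without y' make up ∂F/∂x and the coefficient of y' is ∂F/∂y:
  ∂F/∂x = 3x^2 - 15y,
  ∂F/∂y = -15x + 9y^2.

Since d/dx[F] = ∂F/∂x + (∂F/∂y)·y' = 0, solve for y':
  (∂F/∂y)·y' = -∂F/∂x
  dy/dx = -(∂F/∂x)/(∂F/∂y) = -(3x^2 - 15y)/(-15x + 9y^2) = (x^2 - 5y)/(5x - 3y^2)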